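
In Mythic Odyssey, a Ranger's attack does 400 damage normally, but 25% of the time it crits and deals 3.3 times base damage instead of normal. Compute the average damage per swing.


E[dmg] = base * (1 + crit_chance * (crit_mult - 1))
cc as decimal = 25/100 = 0.25
cm - 1 = 3.3 - 1 = 2.3
Bonus factor = 0.25 * 2.3 = 0.575
Total multiplier = 1 + 0.575 = 1.575
Expected damage = 400 * 1.575 = 630.00

630.00 damage


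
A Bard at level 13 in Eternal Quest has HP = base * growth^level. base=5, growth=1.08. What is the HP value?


value = base * growth^level
= 5 * 1.08^13
= 5 * 2.719624
= 13.60

13.60 HP


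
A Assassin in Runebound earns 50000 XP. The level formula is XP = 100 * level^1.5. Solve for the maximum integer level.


XP = 100 * level^1.5, so level = (XP / 100)^(1/1.5)
= (50000 / 100)^(1/1.5)
= 500.0^0.6667
= 62.9961
Floor: level = 62

level 62


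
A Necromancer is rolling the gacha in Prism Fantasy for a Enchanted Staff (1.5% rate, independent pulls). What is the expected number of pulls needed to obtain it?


Expected pulls for a geometric distribution = 1/p = 100 / rate%
= 100 / 1.5
= 66.67

66.67 pulls


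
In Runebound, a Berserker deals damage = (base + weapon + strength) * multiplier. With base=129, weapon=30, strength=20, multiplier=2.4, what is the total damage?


Sum base + weapon + str = 129 + 30 + 20 = 179
Multiply by 2.4:
179 * 2.4 = 429.6

429.6 damage


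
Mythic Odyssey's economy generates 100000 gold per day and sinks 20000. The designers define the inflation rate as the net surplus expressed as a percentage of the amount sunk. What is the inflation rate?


Net gold = 100000 - 20000 = 80000
Inflation rate = net / sunk * 100 = 80000 / 20000 * 100
= 4.0 * 100
= 400.00%

400.00%


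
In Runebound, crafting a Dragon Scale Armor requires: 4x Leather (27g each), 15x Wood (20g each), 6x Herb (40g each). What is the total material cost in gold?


Cost breakdown:
  Leather: 4 * 27 = 108
  Wood: 15 * 20 = 300
  Herb: 6 * 40 = 240
Total = 108 + 300 + 240 = 648

648 gold


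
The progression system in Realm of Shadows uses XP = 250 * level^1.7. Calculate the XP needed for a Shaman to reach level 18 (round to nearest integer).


XP = 250 * level^1.7
Substitute level = 18:
XP = 250 * 18^1.7
= 250 * 136.133
= 34033

34033 XP


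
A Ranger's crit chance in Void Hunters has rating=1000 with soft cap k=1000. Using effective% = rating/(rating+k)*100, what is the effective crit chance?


effective% = rating / (rating + k) * 100
= 1000 / (1000 + 1000) * 100
= 1000 / 2000 * 100
= 0.5 * 100
= 50.00%

50.00%


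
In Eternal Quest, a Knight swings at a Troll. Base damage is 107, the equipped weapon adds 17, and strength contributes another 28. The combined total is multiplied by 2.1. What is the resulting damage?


Sum base + weapon + str = 107 + 17 + 28 = 152
Multiply by 2.1:
152 * 2.1 = 319.2

319.2 damage


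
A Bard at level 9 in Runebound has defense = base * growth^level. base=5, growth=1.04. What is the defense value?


value = base * growth^level
= 5 * 1.04^9
= 5 * 1.423312
= 7.12

7.12 defense


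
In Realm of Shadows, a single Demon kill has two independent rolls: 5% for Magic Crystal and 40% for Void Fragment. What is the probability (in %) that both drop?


For independent events, P(both) = P(A) * P(B)
= 5% * 40%
= 200 / 100 %
= 2.0%

2.0%


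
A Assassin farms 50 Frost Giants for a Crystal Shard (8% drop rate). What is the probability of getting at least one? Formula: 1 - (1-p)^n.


P(at least one) = 1 - P(none) = 1 - (1-p)^n
p = 8/100 = 0.08
1 - p = 0.92
(1 - p)^50 = 0.92^50 = 0.015466
P(at least one) = 1 - 0.015466 = 0.9845

0.9845


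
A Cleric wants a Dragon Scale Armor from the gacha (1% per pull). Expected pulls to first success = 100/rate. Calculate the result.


Expected pulls for a geometric distribution = 1/p = 100 / rate%
= 100 / 1
= 100.0

100.0 pulls


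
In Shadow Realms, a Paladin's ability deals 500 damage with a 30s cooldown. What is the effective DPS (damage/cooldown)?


DPS = damage / cooldown
= 500 / 30
= 16.67

16.67 DPS


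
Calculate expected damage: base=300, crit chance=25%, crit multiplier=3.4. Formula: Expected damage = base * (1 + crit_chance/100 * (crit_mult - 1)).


E[dmg] = base * (1 + crit_chance * (crit_mult - 1))
cc as decimal = 25/100 = 0.25
cm - 1 = 3.4 - 1 = 2.4
Bonus factor = 0.25 * 2.4 = 0.6
Total multiplier = 1 + 0.6 = 1.6
Expected damage = 300 * 1.6 = 480.00

480.00 damage


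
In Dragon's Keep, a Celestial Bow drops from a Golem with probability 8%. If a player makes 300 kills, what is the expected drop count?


Expected drops = kills * (drop_rate / 100)
= 300 * (8 / 100)
= 300 * 0.08
= 24.0

24.0 drops


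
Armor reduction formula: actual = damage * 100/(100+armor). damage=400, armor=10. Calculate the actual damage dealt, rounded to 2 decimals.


actual = 400 * 100 / (100 + 10)
= 400 * 100 / 110
= 40000 / 110
= 363.64

363.64 damage


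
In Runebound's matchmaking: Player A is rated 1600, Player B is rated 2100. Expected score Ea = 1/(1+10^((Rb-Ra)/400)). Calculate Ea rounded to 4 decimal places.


Elo expected score: Ea = 1/(1 + 10^((Rb-Ra)/400))
Rb - Ra = 2100 - 1600 = 500
(Rb-Ra)/400 = 500/400 = 1.25
10^1.25 = 17.782794
Ea = 1/(1 + 17.782794) = 1/18.782794 = 0.0532

0.0532


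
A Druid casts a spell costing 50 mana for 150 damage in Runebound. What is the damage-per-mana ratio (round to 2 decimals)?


Efficiency = damage / mana
= 150 / 50
= 3.00

3.00 dmg/mana


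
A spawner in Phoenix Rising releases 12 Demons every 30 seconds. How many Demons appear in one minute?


Spawns per minute = count * (60 / interval)
= 12 * (60 / 30)
= 12 * 2.0
= 24.0

24.0 per minute


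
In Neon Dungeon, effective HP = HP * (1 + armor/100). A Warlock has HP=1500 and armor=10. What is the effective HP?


EHP = 1500 * (1 + 10/100)
= 1500 * (1 + 0.1)
= 1500 * 1.1
= 1650.0

1650.0 EHP


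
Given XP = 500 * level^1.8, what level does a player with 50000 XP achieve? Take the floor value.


XP = 500 * level^1.8, so level = (XP / 500)^(1/1.8)
= (50000 / 500)^(1/1.8)
= 100.0^0.5556
= 12.9155
Floor: level = 12

level 12


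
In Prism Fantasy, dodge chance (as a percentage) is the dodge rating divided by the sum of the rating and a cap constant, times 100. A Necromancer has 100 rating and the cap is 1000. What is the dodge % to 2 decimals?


dodge% = 100 / (100 + 1000) * 100
= 100 / 1100 * 100
= 0.090909 * 100
= 9.09%

9.09%


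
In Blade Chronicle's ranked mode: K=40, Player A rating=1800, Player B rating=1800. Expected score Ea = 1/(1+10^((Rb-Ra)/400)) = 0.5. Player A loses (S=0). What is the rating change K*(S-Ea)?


Elo update: delta = K * (S - Ea), where S = 0 (loses)
S - Ea = 0 - 0.5 = -0.5
Rating change = 40 * -0.5
= -20.00

-20.00 rating points


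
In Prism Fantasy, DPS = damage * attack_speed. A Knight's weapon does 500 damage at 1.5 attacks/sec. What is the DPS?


DPS = damage * attack_speed
= 500 * 1.5
= 750.0

750.0 DPS


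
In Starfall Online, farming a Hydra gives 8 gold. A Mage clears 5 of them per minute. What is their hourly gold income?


Gold per minute = 8 * 5 = 40
Gold per hour = 40 * 60 = 2400

2400 gold/hour


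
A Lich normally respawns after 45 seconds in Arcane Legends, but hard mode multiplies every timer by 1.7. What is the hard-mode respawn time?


Respawn time = base * multiplier
= 45 * 1.7
= 76.5 seconds

76.5 seconds


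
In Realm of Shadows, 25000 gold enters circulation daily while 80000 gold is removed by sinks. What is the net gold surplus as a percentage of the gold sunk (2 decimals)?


Net gold = 25000 - 80000 = -55000
Inflation rate = net / sunk * 100 = -55000 / 80000 * 100
= -0.6875 * 100
= -68.75%

-68.75%


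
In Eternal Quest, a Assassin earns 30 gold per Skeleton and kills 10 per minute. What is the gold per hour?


Gold per minute = 30 * 10 = 300
Gold per hour = 300 * 60 = 18000

18000 gold/hour


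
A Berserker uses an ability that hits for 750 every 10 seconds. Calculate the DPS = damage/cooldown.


DPS = damage / cooldown
= 750 / 10
= 75.00

75.00 DPS


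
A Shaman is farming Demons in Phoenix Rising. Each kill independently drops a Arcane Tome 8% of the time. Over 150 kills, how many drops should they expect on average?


Expected drops = kills * (drop_rate / 100)
= 150 * (8 / 100)
= 150 * 0.08
= 12.0

12.0 drops


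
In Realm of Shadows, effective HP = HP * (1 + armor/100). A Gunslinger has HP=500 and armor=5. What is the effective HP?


EHP = 500 * (1 + 5/100)
= 500 * (1 + 0.05)
= 500 * 1.05
= 525.0

525.0 EHP


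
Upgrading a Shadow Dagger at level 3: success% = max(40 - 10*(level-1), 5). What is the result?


raw_rate = 40 - 10 * (3 - 1)
= 40 - 10 * 2
= 40 - 20
= 20
Apply floor: max(20, 5) = 20%

20%


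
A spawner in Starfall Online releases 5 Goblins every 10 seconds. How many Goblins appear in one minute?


Spawns per minute = count * (60 / interval)
= 5 * (60 / 10)
= 5 * 6.0
= 30.0

30.0 per minute


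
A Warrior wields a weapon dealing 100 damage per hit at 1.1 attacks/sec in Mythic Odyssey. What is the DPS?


DPS = damage * attack_speed
= 100 * 1.1
= 110.0

110.0 DPS


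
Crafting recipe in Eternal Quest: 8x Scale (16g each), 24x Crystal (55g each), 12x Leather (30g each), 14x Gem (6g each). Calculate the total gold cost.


Cost breakdown:
  Scale: 8 * 16 = 128
  Crystal: 24 * 55 = 1320
  Leather: 12 * 30 = 360
  Gem: 14 * 6 = 84
Total = 128 + 1320 + 360 + 84 = 1892

1892 gold


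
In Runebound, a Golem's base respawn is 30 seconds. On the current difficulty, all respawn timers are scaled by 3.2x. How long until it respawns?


Respawn time = base * multiplier
= 30 * 3.2
= 96.0 seconds

96.0 seconds


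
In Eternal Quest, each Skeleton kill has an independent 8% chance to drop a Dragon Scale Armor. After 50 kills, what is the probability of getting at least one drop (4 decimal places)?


P(at least one) = 1 - P(none) = 1 - (1-p)^n
p = 8/100 = 0.08
1 - p = 0.92
(1 - p)^50 = 0.92^50 = 0.015466
P(at least one) = 1 - 0.015466 = 0.9845

0.9845


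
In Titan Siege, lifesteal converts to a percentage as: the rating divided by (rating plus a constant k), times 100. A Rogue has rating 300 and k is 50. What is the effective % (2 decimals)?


effective% = rating / (rating + k) * 100
= 300 / (300 + 50) * 100
= 300 / 350 * 100
= 0.857143 * 100
= 85.71%

85.71%


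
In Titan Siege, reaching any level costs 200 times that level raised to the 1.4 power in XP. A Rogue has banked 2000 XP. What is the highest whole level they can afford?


XP = 200 * level^1.4, so level = (XP / 200)^(1/1.4)
= (2000 / 200)^(1/1.4)
= 10.0^0.7143
= 5.1795
Floor: level = 5

level 5


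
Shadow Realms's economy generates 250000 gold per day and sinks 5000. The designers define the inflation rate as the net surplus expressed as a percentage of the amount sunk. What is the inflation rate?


Net gold = 250000 - 5000 = 245000
Inflation rate = net / sunk * 100 = 245000 / 5000 * 100
= 49.0 * 100
= 4900.00%

4900.00%


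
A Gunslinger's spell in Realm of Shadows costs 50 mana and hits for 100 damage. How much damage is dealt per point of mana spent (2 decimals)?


Efficiency = damage / mana
= 100 / 50
= 2.00

2.00 dmg/mana


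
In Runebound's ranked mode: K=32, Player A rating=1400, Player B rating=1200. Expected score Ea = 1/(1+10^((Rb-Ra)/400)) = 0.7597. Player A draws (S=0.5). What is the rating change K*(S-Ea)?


Elo update: delta = K * (S - Ea), where S = 0.5 (draws)
S - Ea = 0.5 - 0.7597 = -0.2597
Rating change = 32 * -0.2597
= -8.31

-8.31 rating points


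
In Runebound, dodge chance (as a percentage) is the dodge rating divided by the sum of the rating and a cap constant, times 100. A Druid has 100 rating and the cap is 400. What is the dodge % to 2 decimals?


dodge% = 100 / (100 + 400) * 100
= 100 / 500 * 100
= 0.2 * 100
= 20.00%

20.00%


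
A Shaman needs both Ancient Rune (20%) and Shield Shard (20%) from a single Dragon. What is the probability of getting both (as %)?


For independent events, P(both) = P(A) * P(B)
= 20% * 20%
= 400 / 100 %
= 4.0%

4.0%


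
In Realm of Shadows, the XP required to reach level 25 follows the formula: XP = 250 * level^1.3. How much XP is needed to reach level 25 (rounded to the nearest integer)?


XP = 250 * level^1.3
Substitute level = 25:
XP = 250 * 25^1.3
= 250 * 65.6632
= 16416

16416 XP


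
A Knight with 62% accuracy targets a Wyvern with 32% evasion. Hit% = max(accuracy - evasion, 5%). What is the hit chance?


accuracy - evasion = 62 - 32 = 30
Apply floor: max(30, 5) = 30
Hit chance = 30%

30%


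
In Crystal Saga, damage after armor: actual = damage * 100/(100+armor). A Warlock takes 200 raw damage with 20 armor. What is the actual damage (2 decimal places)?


actual = 200 * 100 / (100 + 20)
= 200 * 100 / 120
= 20000 / 120
= 166.67

166.67 damage


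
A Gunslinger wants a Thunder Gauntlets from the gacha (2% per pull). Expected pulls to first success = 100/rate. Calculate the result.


Expected pulls for a geometric distribution = 1/p = 100 / rate%
= 100 / 2
= 50.0

50.0 pulls


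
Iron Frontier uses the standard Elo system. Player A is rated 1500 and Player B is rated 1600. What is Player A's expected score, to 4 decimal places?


Elo expected score: Ea = 1/(1 + 10^((Rb-Ra)/400))
Rb - Ra = 1600 - 1500 = 100
(Rb-Ra)/400 = 100/400 = 0.25
10^0.25 = 1.778279
Ea = 1/(1 + 1.778279) = 1/2.778279 = 0.3599

0.3599


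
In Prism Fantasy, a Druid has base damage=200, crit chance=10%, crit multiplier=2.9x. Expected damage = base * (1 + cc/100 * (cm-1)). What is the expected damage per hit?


E[dmg] = base * (1 + crit_chance * (crit_mult - 1))
cc as decimal = 10/100 = 0.1
cm - 1 = 2.9 - 1 = 1.9
Bonus factor = 0.1 * 1.9 = 0.19
Total multiplier = 1 + 0.19 = 1.19
Expected damage = 200 * 1.19 = 238.00

238.00 damage


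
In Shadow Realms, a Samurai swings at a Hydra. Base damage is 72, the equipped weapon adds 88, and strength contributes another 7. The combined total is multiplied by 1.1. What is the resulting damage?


Sum base + weapon + str = 72 + 88 + 7 = 167
Multiply by 1.1:
167 * 1.1 = 183.7

183.7 damage


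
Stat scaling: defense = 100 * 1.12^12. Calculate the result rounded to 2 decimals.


value = base * growth^level
= 100 * 1.12^12
= 100 * 3.895976
= 389.60

389.60 defense


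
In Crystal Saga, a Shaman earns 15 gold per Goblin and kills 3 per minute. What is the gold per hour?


Gold per minute = 15 * 3 = 45
Gold per hour = 45 * 60 = 2700

2700 gold/hour


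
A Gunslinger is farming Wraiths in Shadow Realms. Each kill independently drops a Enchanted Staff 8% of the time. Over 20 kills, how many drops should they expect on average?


Expected drops = kills * (drop_rate / 100)
= 20 * (8 / 100)
= 20 * 0.08
= 1.6

1.6 drops


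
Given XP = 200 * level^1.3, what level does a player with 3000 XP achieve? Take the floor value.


XP = 200 * level^1.3, so level = (XP / 200)^(1/1.3)
= (3000 / 200)^(1/1.3)
= 15.0^0.7692
= 8.0294
Floor: level = 8

level 8


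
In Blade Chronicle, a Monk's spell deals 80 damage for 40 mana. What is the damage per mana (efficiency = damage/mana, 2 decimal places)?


Efficiency = damage / mana
= 80 / 40
= 2.00

2.00 dmg/mana


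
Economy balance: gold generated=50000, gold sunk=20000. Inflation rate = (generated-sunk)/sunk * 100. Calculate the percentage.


Net gold = 50000 - 20000 = 30000
Inflation rate = net / sunk * 100 = 30000 / 20000 * 100
= 1.5 * 100
= 150.00%

150.00%


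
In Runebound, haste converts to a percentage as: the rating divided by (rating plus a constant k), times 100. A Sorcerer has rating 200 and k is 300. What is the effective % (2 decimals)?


effective% = rating / (rating + k) * 100
= 200 / (200 + 300) * 100
= 200 / 500 * 100
= 0.4 * 100
= 40.00%

40.00%


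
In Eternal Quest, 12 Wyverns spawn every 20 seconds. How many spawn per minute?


Spawns per minute = count * (60 / interval)
= 12 * (60 / 20)
= 12 * 3.0
= 36.0

36.0 per minute


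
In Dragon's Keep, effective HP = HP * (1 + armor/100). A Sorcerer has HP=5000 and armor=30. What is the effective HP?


EHP = 5000 * (1 + 30/100)
= 5000 * (1 + 0.3)
= 5000 * 1.3
= 6500.0

6500.0 EHP


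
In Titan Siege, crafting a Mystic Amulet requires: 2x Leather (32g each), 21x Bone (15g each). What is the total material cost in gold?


Cost breakdown:
  Leather: 2 * 32 = 64
  Bone: 21 * 15 = 315
Total = 64 + 315 = 379

379 gold


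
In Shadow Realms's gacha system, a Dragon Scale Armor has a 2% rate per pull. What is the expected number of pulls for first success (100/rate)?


Expected pulls for a geometric distribution = 1/p = 100 / rate%
= 100 / 2
= 50.0

50.0 pulls


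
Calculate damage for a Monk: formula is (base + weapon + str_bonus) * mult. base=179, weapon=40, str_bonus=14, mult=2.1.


Sum base + weapon + str = 179 + 40 + 14 = 233
Multiply by 2.1:
233 * 2.1 = 489.3

489.3 damage


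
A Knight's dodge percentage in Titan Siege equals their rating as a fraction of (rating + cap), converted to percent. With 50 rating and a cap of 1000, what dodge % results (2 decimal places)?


dodge% = 50 / (50 + 1000) * 100
= 50 / 1050 * 100
= 0.047619 * 100
= 4.76%

4.76%


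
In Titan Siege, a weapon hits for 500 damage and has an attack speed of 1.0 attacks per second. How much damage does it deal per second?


DPS = damage * attack_speed
= 500 * 1.0
= 500.0

500.0 DPS


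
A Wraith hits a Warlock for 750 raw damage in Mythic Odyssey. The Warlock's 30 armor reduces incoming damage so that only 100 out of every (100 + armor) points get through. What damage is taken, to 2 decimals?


actual = 750 * 100 / (100 + 30)
= 750 * 100 / 130
= 75000 / 130
= 576.92

576.92 damage


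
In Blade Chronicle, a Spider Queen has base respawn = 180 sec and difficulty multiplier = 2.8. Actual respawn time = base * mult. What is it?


Respawn time = base * multiplier
= 180 * 2.8
= 504.0 seconds

504.0 seconds


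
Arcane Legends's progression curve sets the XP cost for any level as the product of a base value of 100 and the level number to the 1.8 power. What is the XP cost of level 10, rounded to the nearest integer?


XP = 100 * level^1.8
Substitute level = 10:
XP = 100 * 10^1.8
= 100 * 63.0957
= 6310

6310 XP


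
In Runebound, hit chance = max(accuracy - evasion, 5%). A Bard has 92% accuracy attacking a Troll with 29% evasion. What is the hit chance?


accuracy - evasion = 92 - 29 = 63
Apply floor: max(63, 5) = 63
Hit chance = 63%

63%


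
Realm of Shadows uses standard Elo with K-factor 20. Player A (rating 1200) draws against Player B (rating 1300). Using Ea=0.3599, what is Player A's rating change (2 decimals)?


Elo update: delta = K * (S - Ea), where S = 0.5 (draws)
S - Ea = 0.5 - 0.3599 = 0.1401
Rating change = 20 * 0.1401
= 2.80

2.80 rating points


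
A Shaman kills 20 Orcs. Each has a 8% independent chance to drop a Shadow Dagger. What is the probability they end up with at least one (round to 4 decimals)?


P(at least one) = 1 - P(none) = 1 - (1-p)^n
p = 8/100 = 0.08
1 - p = 0.92
(1 - p)^20 = 0.92^20 = 0.188693
P(at least one) = 1 - 0.188693 = 0.8113

0.8113


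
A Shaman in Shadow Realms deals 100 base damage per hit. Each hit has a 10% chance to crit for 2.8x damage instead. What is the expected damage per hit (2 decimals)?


E[dmg] = base * (1 + crit_chance * (crit_mult - 1))
cc as decimal = 10/100 = 0.1
cm - 1 = 2.8 - 1 = 1.8
Bonus factor = 0.1 * 1.8 = 0.18
Total multiplier = 1 + 0.18 = 1.18
Expected damage = 100 * 1.18 = 118.00

118.00 damage


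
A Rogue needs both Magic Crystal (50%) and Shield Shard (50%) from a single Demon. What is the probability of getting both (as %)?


For independent events, P(both) = P(A) * P(B)
= 50% * 50%
= 2500 / 100 %
= 25.0%

25.0%


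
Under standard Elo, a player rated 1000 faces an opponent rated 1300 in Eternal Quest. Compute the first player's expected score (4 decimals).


Elo expected score: Ea = 1/(1 + 10^((Rb-Ra)/400))
Rb - Ra = 1300 - 1000 = 300
(Rb-Ra)/400 = 300/400 = 0.75
10^0.75 = 5.623413
Ea = 1/(1 + 5.623413) = 1/6.623413 = 0.1510

0.1510


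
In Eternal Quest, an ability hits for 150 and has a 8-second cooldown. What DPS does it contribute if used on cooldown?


DPS = damage / cooldown
= 150 / 8
= 18.75

18.75 DPS


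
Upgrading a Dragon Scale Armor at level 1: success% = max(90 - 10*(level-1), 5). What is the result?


raw_rate = 90 - 10 * (1 - 1)
= 90 - 10 * 0
= 90 - 0
= 90
Apply floor: max(90, 5) = 90%

90%


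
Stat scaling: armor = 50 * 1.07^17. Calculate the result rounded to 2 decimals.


value = base * growth^level
= 50 * 1.07^17
= 50 * 3.158815
= 157.94

157.94 armor


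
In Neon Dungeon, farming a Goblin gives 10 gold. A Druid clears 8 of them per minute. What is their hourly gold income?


Gold per minute = 10 * 8 = 80
Gold per hour = 80 * 60 = 4800

4800 gold/hour


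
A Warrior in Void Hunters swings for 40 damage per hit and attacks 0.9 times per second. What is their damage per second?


DPS = damage * attack_speed
= 40 * 0.9
= 36.0

36.0 DPS


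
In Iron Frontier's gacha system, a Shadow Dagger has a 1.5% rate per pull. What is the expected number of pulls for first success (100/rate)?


Expected pulls for a geometric distribution = 1/p = 100 / rate%
= 100 / 1.5
= 66.67

66.67 pulls


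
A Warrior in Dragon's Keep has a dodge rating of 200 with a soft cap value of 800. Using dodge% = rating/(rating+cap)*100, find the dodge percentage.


dodge% = 200 / (200 + 800) * 100
= 200 / 1000 * 100
= 0.2 * 100
= 20.00%

20.00%


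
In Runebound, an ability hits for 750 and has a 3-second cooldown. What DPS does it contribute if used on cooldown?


DPS = damage / cooldown
= 750 / 3
= 250.00

250.00 DPS


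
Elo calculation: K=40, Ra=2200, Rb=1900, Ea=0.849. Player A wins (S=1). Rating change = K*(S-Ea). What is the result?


Elo update: delta = K * (S - Ea), where S = 1 (wins)
S - Ea = 1 - 0.849 = 0.151
Rating change = 40 * 0.151
= 6.04

6.04 rating points


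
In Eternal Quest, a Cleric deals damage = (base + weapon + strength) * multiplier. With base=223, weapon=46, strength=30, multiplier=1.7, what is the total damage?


Sum base + weapon + str = 223 + 46 + 30 = 299
Multiply by 1.7:
299 * 1.7 = 508.3

508.3 damage


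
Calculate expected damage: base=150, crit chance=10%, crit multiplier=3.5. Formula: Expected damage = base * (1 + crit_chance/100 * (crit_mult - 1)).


E[dmg] = base * (1 + crit_chance * (crit_mult - 1))
cc as decimal = 10/100 = 0.1
cm - 1 = 3.5 - 1 = 2.5
Bonus factor = 0.1 * 2.5 = 0.25
Total multiplier = 1 + 0.25 = 1.25
Expected damage = 150 * 1.25 = 187.50

187.50 damage


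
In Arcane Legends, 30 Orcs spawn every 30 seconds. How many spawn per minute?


Spawns per minute = count * (60 / interval)
= 30 * (60 / 30)
= 30 * 2.0
= 60.0

60.0 per minute


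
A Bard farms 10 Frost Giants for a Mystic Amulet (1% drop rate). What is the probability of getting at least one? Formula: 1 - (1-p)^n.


P(at least one) = 1 - P(none) = 1 - (1-p)^n
p = 1/100 = 0.01
1 - p = 0.99
(1 - p)^10 = 0.99^10 = 0.904382
P(at least one) = 1 - 0.904382 = 0.0956

0.0956


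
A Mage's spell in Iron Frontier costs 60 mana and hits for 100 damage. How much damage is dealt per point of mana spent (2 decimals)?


Efficiency = damage / mana
= 100 / 60
= 1.67

1.67 dmg/mana


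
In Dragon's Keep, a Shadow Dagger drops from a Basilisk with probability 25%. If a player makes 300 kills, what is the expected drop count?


Expected drops = kills * (drop_rate / 100)
= 300 * (25 / 100)
= 300 * 0.25
= 75.0

75.0 drops


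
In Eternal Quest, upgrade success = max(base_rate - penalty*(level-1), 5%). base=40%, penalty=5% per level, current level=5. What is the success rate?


raw_rate = 40 - 5 * (5 - 1)
= 40 - 5 * 4
= 40 - 20
= 20
Apply floor: max(20, 5) = 20%

20%


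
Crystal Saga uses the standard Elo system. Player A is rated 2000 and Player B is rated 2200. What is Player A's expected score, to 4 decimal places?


Elo expected score: Ea = 1/(1 + 10^((Rb-Ra)/400))
Rb - Ra = 2200 - 2000 = 200
(Rb-Ra)/400 = 200/400 = 0.5
10^0.5 = 3.162278
Ea = 1/(1 + 3.162278) = 1/4.162278 = 0.2403

0.2403


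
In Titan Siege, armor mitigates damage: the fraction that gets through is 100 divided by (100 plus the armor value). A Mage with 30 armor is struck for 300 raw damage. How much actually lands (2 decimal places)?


actual = 300 * 100 / (100 + 30)
= 300 * 100 / 130
= 30000 / 130
= 230.77

230.77 damage


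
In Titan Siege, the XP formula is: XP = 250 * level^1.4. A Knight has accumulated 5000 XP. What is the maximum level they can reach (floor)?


XP = 250 * level^1.4, so level = (XP / 250)^(1/1.4)
= (5000 / 250)^(1/1.4)
= 20.0^0.7143
= 8.4978
Floor: level = 8

level 8


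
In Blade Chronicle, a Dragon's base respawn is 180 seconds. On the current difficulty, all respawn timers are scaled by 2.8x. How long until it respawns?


Respawn time = base * multiplier
= 180 * 2.8
= 504.0 seconds

504.0 seconds


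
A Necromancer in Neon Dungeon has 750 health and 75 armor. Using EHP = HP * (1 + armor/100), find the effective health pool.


EHP = 750 * (1 + 75/100)
= 750 * (1 + 0.75)
= 750 * 1.75
= 1312.5

1312.5 EHP


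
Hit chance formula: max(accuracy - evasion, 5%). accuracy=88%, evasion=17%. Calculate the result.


accuracy - evasion = 88 - 17 = 71
Apply floor: max(71, 5) = 71
Hit chance = 71%

71%


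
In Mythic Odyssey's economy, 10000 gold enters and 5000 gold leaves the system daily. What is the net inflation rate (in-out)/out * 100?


Net gold = 10000 - 5000 = 5000
Inflation rate = net / sunk * 100 = 5000 / 5000 * 100
= 1.0 * 100
= 100.00%

100.00%


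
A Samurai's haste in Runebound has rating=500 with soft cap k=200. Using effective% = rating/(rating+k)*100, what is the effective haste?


effective% = rating / (rating + k) * 100
= 500 / (500 + 200) * 100
= 500 / 700 * 100
= 0.714286 * 100
= 71.43%

71.43%


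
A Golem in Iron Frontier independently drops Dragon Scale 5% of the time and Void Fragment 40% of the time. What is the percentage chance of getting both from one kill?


For independent events, P(both) = P(A) * P(B)
= 5% * 40%
= 200 / 100 %
= 2.0%

2.0%


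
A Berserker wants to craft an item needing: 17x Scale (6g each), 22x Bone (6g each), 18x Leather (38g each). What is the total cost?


Cost breakdown:
  Scale: 17 * 6 = 102
  Bone: 22 * 6 = 132
  Leather: 18 * 38 = 684
Total = 102 + 132 + 684 = 918

918 gold


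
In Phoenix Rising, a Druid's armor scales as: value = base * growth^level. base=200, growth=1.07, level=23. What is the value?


value = base * growth^level
= 200 * 1.07^23
= 200 * 4.74053
= 948.11

948.11 armor


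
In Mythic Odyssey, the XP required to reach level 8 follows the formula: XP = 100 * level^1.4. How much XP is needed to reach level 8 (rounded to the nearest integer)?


XP = 100 * level^1.4
Substitute level = 8:
XP = 100 * 8^1.4
= 100 * 18.3792
= 1838

1838 XP


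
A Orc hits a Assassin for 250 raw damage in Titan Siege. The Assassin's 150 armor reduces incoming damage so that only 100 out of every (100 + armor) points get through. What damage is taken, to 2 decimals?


actual = 250 * 100 / (100 + 150)
= 250 * 100 / 250
= 25000 / 250
= 100.00

100.00 damage


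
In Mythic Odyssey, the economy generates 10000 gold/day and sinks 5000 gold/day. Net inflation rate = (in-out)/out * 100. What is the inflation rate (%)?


Net gold = 10000 - 5000 = 5000
Inflation rate = net / sunk * 100 = 5000 / 5000 * 100
= 1.0 * 100
= 100.00%

100.00%


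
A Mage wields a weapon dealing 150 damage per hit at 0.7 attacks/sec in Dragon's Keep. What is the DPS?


DPS = damage * attack_speed
= 150 * 0.7
= 105.0

105.0 DPS


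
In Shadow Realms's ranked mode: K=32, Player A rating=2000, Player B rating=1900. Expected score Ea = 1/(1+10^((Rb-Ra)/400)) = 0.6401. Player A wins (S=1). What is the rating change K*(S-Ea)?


Elo update: delta = K * (S - Ea), where S = 1 (wins)
S - Ea = 1 - 0.6401 = 0.3599
Rating change = 32 * 0.3599
= 11.52

11.52 rating points


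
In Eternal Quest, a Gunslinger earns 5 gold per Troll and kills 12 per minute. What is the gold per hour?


Gold per minute = 5 * 12 = 60
Gold per hour = 60 * 60 = 3600

3600 gold/hour


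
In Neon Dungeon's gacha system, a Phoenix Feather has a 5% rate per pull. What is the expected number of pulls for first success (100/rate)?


Expected pulls for a geometric distribution = 1/p = 100 / rate%
= 100 / 5
= 20.0

20.0 pulls


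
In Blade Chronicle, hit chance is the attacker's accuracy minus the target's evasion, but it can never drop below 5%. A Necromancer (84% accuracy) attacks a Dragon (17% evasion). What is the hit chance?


accuracy - evasion = 84 - 17 = 67
Apply floor: max(67, 5) = 67
Hit chance = 67%

67%


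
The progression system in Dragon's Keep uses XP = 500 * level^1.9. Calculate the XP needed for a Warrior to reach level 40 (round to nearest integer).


XP = 500 * level^1.9
Substitute level = 40:
XP = 500 * 40^1.9
= 500 * 1106.4046
= 553202

553202 XP


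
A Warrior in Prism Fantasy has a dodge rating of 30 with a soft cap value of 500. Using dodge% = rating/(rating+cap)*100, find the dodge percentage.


dodge% = 30 / (30 + 500) * 100
= 30 / 530 * 100
= 0.056604 * 100
= 5.66%

5.66%


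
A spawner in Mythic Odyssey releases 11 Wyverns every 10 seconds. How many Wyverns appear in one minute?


Spawns per minute = count * (60 / interval)
= 11 * (60 / 10)
= 11 * 6.0
= 66.0

66.0 per minute


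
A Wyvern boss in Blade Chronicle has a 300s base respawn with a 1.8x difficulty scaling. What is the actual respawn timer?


Respawn time = base * multiplier
= 300 * 1.8
= 540.0 seconds

540.0 seconds


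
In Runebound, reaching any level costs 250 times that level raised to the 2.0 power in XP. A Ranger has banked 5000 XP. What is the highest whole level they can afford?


XP = 250 * level^2.0, so level = (XP / 250)^(1/2.0)
= (5000 / 250)^(1/2.0)
= 20.0^0.5
= 4.4721
Floor: level = 4

level 4


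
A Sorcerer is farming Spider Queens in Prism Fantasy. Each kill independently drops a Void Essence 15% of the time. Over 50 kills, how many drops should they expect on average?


Expected drops = kills * (drop_rate / 100)
= 50 * (15 / 100)
= 50 * 0.15
= 7.5

7.5 drops


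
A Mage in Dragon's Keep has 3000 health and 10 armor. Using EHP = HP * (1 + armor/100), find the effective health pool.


EHP = 3000 * (1 + 10/100)
= 3000 * (1 + 0.1)
= 3000 * 1.1
= 3300.0

3300.0 EHP


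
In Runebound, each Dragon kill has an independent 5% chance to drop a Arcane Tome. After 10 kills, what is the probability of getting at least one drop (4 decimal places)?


P(at least one) = 1 - P(none) = 1 - (1-p)^n
p = 5/100 = 0.05
1 - p = 0.95
(1 - p)^10 = 0.95^10 = 0.598737
P(at least one) = 1 - 0.598737 = 0.4013

0.4013


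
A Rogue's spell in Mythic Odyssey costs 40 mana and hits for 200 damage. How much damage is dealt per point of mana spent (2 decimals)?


Efficiency = damage / mana
= 200 / 40
= 5.00

5.00 dmg/mana


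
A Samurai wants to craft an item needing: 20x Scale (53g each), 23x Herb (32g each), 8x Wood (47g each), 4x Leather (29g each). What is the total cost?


Cost breakdown:
  Scale: 20 * 53 = 1060
  Herb: 23 * 32 = 736
  Wood: 8 * 47 = 376
  Leather: 4 * 29 = 116
Total = 1060 + 736 + 376 + 116 = 2288

2288 gold


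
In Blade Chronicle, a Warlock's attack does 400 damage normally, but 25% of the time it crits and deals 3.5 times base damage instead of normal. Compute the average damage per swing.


E[dmg] = base * (1 + crit_chance * (crit_mult - 1))
cc as decimal = 25/100 = 0.25
cm - 1 = 3.5 - 1 = 2.5
Bonus factor = 0.25 * 2.5 = 0.625
Total multiplier = 1 + 0.625 = 1.625
Expected damage = 400 * 1.625 = 650.00

650.00 damage


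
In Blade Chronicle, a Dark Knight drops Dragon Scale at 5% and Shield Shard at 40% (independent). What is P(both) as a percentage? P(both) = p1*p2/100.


For independent events, P(both) = P(A) * P(B)
= 5% * 40%
= 200 / 100 %
= 2.0%

2.0%


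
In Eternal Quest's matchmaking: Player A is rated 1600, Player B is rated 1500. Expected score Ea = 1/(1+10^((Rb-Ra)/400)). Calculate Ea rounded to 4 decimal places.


Elo expected score: Ea = 1/(1 + 10^((Rb-Ra)/400))
Rb - Ra = 1500 - 1600 = -100
(Rb-Ra)/400 = -100/400 = -0.25
10^-0.25 = 0.562341
Ea = 1/(1 + 0.562341) = 1/1.562341 = 0.6401

0.6401


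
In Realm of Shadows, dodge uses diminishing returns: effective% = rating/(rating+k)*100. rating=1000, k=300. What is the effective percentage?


effective% = rating / (rating + k) * 100
= 1000 / (1000 + 300) * 100
= 1000 / 1300 * 100
= 0.769231 * 100
= 76.92%

76.92%


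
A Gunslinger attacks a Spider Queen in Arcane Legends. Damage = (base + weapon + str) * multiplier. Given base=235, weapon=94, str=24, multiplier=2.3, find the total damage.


Sum base + weapon + str = 235 + 94 + 24 = 353
Multiply by 2.3:
353 * 2.3 = 811.9

811.9 damage


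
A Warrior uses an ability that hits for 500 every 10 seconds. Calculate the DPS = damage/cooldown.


DPS = damage / cooldown
= 500 / 10
= 50.00

50.00 DPS


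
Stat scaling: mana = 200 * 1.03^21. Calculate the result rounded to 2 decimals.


value = base * growth^level
= 200 * 1.03^21
= 200 * 1.860295
= 372.06

372.06 mana


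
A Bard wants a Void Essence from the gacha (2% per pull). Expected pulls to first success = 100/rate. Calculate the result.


Expected pulls for a geometric distribution = 1/p = 100 / rate%
= 100 / 2
= 50.0

50.0 pulls


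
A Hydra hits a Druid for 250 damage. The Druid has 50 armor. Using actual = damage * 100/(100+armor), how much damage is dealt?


actual = 250 * 100 / (100 + 50)
= 250 * 100 / 150
= 25000 / 150
= 166.67

166.67 damage


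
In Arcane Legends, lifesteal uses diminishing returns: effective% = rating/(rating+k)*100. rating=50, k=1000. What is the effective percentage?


effective% = rating / (rating + k) * 100
= 50 / (50 + 1000) * 100
= 50 / 1050 * 100
= 0.047619 * 100
= 4.76%

4.76%


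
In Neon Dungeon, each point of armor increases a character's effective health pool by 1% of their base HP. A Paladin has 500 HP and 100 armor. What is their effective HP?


EHP = 500 * (1 + 100/100)
= 500 * (1 + 1.0)
= 500 * 2.0
= 1000.0

1000.0 EHP


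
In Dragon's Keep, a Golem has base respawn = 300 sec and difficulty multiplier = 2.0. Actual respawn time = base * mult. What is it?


Respawn time = base * multiplier
= 300 * 2.0
= 600.0 seconds

600.0 seconds


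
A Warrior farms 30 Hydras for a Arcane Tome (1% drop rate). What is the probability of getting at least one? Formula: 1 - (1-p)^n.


P(at least one) = 1 - P(none) = 1 - (1-p)^n
p = 1/100 = 0.01
1 - p = 0.99
(1 - p)^30 = 0.99^30 = 0.739700
P(at least one) = 1 - 0.739700 = 0.2603

0.2603


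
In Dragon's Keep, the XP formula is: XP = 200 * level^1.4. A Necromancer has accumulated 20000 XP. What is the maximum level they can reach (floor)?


XP = 200 * level^1.4, so level = (XP / 200)^(1/1.4)
= (20000 / 200)^(1/1.4)
= 100.0^0.7143
= 26.827
Floor: level = 26

level 26


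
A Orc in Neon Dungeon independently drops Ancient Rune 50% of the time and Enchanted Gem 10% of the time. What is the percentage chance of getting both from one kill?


For independent events, P(both) = P(A) * P(B)
= 50% * 10%
= 500 / 100 %
= 5.0%

5.0%


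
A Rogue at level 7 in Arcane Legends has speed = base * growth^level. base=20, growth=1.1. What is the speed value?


value = base * growth^level
= 20 * 1.1^7
= 20 * 1.948717
= 38.97

38.97 speed


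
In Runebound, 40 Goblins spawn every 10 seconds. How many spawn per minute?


Spawns per minute = count * (60 / interval)
= 40 * (60 / 10)
= 40 * 6.0
= 240.0

240.0 per minute


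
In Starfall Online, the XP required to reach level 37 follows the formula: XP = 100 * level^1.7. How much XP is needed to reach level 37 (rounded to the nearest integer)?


XP = 100 * level^1.7
Substitute level = 37:
XP = 100 * 37^1.7
= 100 * 463.386
= 46339

46339 XP


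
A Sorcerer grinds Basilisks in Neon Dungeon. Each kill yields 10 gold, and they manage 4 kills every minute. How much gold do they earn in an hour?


Gold per minute = 10 * 4 = 40
Gold per hour = 40 * 60 = 2400

2400 gold/hour


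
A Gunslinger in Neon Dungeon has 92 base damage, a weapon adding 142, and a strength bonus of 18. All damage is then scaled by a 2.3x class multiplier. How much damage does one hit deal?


Sum base + weapon + str = 92 + 142 + 18 = 252
Multiply by 2.3:
252 * 2.3 = 579.6

579.6 damage


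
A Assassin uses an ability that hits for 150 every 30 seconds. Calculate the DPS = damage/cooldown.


DPS = damage / cooldown
= 150 / 30
= 5.00

5.00 DPS


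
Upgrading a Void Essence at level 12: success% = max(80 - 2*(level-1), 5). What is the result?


raw_rate = 80 - 2 * (12 - 1)
= 80 - 2 * 11
= 80 - 22
= 58
Apply floor: max(58, 5) = 58%

58%


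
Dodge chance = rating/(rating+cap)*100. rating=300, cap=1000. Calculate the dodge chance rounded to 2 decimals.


dodge% = 300 / (300 + 1000) * 100
= 300 / 1300 * 100
= 0.230769 * 100
= 23.08%

23.08%


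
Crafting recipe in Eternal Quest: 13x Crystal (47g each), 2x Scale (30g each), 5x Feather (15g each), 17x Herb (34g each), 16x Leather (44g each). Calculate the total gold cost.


Cost breakdown:
  Crystal: 13 * 47 = 611
  Scale: 2 * 30 = 60
  Feather: 5 * 15 = 75
  Herb: 17 * 34 = 578
  Leather: 16 * 44 = 704
Total = 611 + 60 + 75 + 578 + 704 = 2028

2028 gold


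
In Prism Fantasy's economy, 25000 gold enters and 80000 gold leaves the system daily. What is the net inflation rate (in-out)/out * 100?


Net gold = 25000 - 80000 = -55000
Inflation rate = net / sunk * 100 = -55000 / 80000 * 100
= -0.6875 * 100
= -68.75%

-68.75%


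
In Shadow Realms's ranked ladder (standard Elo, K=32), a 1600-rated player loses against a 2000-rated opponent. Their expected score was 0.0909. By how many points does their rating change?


Elo update: delta = K * (S - Ea), where S = 0 (loses)
S - Ea = 0 - 0.0909 = -0.0909
Rating change = 32 * -0.0909
= -2.91

-2.91 rating points


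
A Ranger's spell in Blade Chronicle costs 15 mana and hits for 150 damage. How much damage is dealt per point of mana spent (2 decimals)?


Efficiency = damage / mana
= 150 / 15
= 10.00

10.00 dmg/mana


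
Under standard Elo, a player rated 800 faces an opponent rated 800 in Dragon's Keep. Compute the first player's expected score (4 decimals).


Elo expected score: Ea = 1/(1 + 10^((Rb-Ra)/400))
Rb - Ra = 800 - 800 = 0
(Rb-Ra)/400 = 0/400 = 0.0
10^0.0 = 1.0
Ea = 1/(1 + 1.0) = 1/2.0 = 0.5000

0.5000


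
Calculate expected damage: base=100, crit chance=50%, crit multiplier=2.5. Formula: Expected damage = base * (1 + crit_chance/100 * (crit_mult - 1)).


E[dmg] = base * (1 + crit_chance * (crit_mult - 1))
cc as decimal = 50/100 = 0.5
cm - 1 = 2.5 - 1 = 1.5
Bonus factor = 0.5 * 1.5 = 0.75
Total multiplier = 1 + 0.75 = 1.75
Expected damage = 100 * 1.75 = 175.00

175.00 damage


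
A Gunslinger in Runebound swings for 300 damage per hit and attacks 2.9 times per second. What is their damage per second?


DPS = damage * attack_speed
= 300 * 2.9
= 870.0

870.0 DPS


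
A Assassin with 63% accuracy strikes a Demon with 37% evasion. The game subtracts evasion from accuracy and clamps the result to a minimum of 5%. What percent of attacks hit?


accuracy - evasion = 63 - 37 = 26
Apply floor: max(26, 5) = 26
Hit chance = 26%

26%


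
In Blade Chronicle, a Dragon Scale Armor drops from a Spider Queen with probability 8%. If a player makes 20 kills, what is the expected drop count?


Expected drops = kills * (drop_rate / 100)
= 20 * (8 / 100)
= 20 * 0.08
= 1.6

1.6 drops
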